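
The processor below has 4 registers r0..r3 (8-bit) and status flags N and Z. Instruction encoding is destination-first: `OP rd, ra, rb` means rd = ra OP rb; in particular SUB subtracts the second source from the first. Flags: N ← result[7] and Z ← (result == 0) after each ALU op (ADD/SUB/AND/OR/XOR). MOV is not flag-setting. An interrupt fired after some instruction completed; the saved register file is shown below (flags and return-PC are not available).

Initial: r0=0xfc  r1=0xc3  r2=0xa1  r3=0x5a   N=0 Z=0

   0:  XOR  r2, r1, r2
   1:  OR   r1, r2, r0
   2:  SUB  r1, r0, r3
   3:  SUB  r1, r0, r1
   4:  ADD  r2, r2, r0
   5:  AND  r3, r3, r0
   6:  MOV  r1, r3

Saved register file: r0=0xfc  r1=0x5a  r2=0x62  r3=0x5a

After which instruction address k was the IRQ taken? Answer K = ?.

K = 3

after  0: r0=0xfc r1=0xc3 r2=0x62 r3=0x5a  N=0 Z=0
after  1: r0=0xfc r1=0xfe r2=0x62 r3=0x5a  N=1 Z=0
after  2: r0=0xfc r1=0xa2 r2=0x62 r3=0x5a  N=1 Z=0
after  3: r0=0xfc r1=0x5a r2=0x62 r3=0x5a  N=0 Z=0
-- IRQ taken; context saved, return-PC = 4 --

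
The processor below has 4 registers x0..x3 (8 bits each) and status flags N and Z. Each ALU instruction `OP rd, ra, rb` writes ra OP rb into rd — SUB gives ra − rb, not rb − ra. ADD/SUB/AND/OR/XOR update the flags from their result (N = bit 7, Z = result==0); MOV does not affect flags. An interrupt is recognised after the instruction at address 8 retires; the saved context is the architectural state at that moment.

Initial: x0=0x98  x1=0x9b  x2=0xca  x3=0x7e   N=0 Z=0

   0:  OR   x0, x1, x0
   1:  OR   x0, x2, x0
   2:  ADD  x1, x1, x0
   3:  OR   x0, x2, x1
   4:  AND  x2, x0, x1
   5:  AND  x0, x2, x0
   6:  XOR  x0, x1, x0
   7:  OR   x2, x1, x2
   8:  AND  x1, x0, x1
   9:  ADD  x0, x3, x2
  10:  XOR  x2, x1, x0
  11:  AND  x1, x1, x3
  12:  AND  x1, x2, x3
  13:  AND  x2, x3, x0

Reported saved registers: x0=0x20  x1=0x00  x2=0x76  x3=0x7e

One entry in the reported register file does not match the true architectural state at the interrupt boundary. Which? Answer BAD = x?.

BAD = x0

after  0: x0=0x9b x1=0x9b x2=0xca x3=0x7e  N=1 Z=0
after  1: x0=0xdb x1=0x9b x2=0xca x3=0x7e  N=1 Z=0
after  2: x0=0xdb x1=0x76 x2=0xca x3=0x7e  N=0 Z=0
after  3: x0=0xfe x1=0x76 x2=0xca x3=0x7e  N=1 Z=0
after  4: x0=0xfe x1=0x76 x2=0x76 x3=0x7e  N=0 Z=0
after  5: x0=0x76 x1=0x76 x2=0x76 x3=0x7e  N=0 Z=0
after  6: x0=0x00 x1=0x76 x2=0x76 x3=0x7e  N=0 Z=1
after  7: x0=0x00 x1=0x76 x2=0x76 x3=0x7e  N=0 Z=0
after  8: x0=0x00 x1=0x00 x2=0x76 x3=0x7e  N=0 Z=1
-- IRQ taken; context saved, return-PC = 9 --
mismatch: x0: reported 0x20 vs actual 0x00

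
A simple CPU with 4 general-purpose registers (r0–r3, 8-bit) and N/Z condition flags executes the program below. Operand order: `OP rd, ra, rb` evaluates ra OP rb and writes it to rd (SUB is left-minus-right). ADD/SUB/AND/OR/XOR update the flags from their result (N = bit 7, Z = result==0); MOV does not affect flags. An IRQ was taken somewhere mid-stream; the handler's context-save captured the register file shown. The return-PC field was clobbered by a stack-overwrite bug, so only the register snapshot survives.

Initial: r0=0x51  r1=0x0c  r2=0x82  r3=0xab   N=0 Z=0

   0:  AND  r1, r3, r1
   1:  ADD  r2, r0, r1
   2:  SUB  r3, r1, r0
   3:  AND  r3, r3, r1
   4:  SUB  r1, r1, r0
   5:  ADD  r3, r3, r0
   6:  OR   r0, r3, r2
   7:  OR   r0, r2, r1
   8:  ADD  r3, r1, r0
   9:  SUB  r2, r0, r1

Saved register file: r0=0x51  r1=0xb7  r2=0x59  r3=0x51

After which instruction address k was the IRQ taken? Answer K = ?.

K = 5

after  0: r0=0x51 r1=0x08 r2=0x82 r3=0xab  N=0 Z=0
after  1: r0=0x51 r1=0x08 r2=0x59 r3=0xab  N=0 Z=0
after  2: r0=0x51 r1=0x08 r2=0x59 r3=0xb7  N=1 Z=0
after  3: r0=0x51 r1=0x08 r2=0x59 r3=0x00  N=0 Z=1
after  4: r0=0x51 r1=0xb7 r2=0x59 r3=0x00  N=1 Z=0
after  5: r0=0x51 r1=0xb7 r2=0x59 r3=0x51  N=0 Z=0
-- IRQ taken; context saved, return-PC = 6 --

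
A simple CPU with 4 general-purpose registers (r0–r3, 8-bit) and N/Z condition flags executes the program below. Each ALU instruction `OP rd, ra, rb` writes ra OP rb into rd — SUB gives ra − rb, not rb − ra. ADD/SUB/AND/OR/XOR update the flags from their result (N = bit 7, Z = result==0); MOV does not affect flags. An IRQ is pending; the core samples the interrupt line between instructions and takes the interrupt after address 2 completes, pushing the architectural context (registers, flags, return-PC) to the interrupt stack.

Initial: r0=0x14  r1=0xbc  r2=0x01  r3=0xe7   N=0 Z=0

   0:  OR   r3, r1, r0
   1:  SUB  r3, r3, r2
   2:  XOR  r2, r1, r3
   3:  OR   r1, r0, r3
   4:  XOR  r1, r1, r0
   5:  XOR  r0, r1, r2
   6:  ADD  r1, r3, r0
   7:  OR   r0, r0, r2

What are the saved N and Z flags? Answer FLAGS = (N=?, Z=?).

FLAGS = (N=0, Z=0)

after  0: r0=0x14 r1=0xbc r2=0x01 r3=0xbc  N=1 Z=0
after  1: r0=0x14 r1=0xbc r2=0x01 r3=0xbb  N=1 Z=0
after  2: r0=0x14 r1=0xbc r2=0x07 r3=0xbb  N=0 Z=0
-- IRQ taken; context saved, return-PC = 3 --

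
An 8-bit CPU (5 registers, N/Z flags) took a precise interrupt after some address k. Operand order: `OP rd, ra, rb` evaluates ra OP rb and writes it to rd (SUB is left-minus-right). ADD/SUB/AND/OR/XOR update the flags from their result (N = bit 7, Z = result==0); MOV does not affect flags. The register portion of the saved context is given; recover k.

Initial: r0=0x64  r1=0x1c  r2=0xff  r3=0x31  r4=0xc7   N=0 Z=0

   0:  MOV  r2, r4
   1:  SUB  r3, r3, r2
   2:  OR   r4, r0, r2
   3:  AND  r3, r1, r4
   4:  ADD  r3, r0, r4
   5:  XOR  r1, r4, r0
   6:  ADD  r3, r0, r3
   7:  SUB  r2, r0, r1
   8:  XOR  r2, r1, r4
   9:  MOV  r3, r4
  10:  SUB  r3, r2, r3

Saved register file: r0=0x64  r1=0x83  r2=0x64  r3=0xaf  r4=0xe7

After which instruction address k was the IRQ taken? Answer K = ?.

after  0: r0=0x64 r1=0x1c r2=0xc7 r3=0x31 r4=0xc7  N=0 Z=0
after  1: r0=0x64 r1=0x1c r2=0xc7 r3=0x6a r4=0xc7  N=0 Z=0
after  2: r0=0x64 r1=0x1c r2=0xc7 r3=0x6a r4=0xe7  N=1 Z=0
after  3: r0=0x64 r1=0x1c r2=0xc7 r3=0x04 r4=0xe7  N=0 Z=0
after  4: r0=0x64 r1=0x1c r2=0xc7 r3=0x4b r4=0xe7  N=0 Z=0
after  5: r0=0x64 r1=0x83 r2=0xc7 r3=0x4b r4=0xe7  N=1 Z=0
after  6: r0=0x64 r1=0x83 r2=0xc7 r3=0xaf r4=0xe7  N=1 Z=0
after  7: r0=0x64 r1=0x83 r2=0xe1 r3=0xaf r4=0xe7  N=1 Z=0
after  8: r0=0x64 r1=0x83 r2=0x64 r3=0xaf r4=0xe7  N=0 Z=0
-- IRQ taken; context saved, return-PC = 9 --

K = 8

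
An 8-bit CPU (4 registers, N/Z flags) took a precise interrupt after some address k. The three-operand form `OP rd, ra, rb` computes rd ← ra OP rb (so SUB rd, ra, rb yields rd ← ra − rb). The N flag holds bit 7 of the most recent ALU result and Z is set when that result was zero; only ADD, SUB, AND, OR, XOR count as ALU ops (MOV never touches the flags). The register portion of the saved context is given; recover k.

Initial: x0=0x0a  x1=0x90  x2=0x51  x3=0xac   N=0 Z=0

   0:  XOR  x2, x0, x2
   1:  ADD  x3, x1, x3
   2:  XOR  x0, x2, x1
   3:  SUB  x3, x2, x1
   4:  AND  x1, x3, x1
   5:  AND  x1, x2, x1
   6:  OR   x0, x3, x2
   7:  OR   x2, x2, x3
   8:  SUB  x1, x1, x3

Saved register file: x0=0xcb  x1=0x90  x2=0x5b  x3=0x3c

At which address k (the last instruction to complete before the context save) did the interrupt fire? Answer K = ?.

after  0: x0=0x0a x1=0x90 x2=0x5b x3=0xac  N=0 Z=0
after  1: x0=0x0a x1=0x90 x2=0x5b x3=0x3c  N=0 Z=0
after  2: x0=0xcb x1=0x90 x2=0x5b x3=0x3c  N=1 Z=0
-- IRQ taken; context saved, return-PC = 3 --

K = 2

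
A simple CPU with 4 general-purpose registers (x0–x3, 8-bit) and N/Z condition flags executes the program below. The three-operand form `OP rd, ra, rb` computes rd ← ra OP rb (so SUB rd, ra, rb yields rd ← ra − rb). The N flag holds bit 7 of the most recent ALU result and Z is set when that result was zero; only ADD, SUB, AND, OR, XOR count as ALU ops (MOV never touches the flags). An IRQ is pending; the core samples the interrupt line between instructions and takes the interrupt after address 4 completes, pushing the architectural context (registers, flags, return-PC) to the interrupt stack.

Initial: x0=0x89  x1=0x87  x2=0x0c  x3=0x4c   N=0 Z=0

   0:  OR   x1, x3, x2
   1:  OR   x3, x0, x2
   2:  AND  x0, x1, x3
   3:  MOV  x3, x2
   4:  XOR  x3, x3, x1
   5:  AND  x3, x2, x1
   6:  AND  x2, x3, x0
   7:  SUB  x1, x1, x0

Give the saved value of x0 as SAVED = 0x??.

SAVED = 0x0c

after  0: x0=0x89 x1=0x4c x2=0x0c x3=0x4c  N=0 Z=0
after  1: x0=0x89 x1=0x4c x2=0x0c x3=0x8d  N=1 Z=0
after  2: x0=0x0c x1=0x4c x2=0x0c x3=0x8d  N=0 Z=0
after  3: x0=0x0c x1=0x4c x2=0x0c x3=0x0c  N=0 Z=0
after  4: x0=0x0c x1=0x4c x2=0x0c x3=0x40  N=0 Z=0
-- IRQ taken; context saved, return-PC = 5 --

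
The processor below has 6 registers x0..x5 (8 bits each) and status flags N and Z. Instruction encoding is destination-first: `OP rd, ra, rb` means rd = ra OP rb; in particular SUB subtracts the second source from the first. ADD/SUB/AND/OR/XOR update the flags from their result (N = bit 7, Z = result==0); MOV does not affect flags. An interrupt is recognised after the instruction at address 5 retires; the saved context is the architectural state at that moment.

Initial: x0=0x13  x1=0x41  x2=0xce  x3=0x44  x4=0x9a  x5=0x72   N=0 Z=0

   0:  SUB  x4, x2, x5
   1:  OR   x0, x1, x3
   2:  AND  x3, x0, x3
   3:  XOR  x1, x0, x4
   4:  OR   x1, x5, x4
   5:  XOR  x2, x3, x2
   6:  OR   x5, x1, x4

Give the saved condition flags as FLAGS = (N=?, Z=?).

FLAGS = (N=1, Z=0)

after  0: x0=0x13 x1=0x41 x2=0xce x3=0x44 x4=0x5c x5=0x72  N=0 Z=0
after  1: x0=0x45 x1=0x41 x2=0xce x3=0x44 x4=0x5c x5=0x72  N=0 Z=0
after  2: x0=0x45 x1=0x41 x2=0xce x3=0x44 x4=0x5c x5=0x72  N=0 Z=0
after  3: x0=0x45 x1=0x19 x2=0xce x3=0x44 x4=0x5c x5=0x72  N=0 Z=0
after  4: x0=0x45 x1=0x7e x2=0xce x3=0x44 x4=0x5c x5=0x72  N=0 Z=0
after  5: x0=0x45 x1=0x7e x2=0x8a x3=0x44 x4=0x5c x5=0x72  N=1 Z=0
-- IRQ taken; context saved, return-PC = 6 --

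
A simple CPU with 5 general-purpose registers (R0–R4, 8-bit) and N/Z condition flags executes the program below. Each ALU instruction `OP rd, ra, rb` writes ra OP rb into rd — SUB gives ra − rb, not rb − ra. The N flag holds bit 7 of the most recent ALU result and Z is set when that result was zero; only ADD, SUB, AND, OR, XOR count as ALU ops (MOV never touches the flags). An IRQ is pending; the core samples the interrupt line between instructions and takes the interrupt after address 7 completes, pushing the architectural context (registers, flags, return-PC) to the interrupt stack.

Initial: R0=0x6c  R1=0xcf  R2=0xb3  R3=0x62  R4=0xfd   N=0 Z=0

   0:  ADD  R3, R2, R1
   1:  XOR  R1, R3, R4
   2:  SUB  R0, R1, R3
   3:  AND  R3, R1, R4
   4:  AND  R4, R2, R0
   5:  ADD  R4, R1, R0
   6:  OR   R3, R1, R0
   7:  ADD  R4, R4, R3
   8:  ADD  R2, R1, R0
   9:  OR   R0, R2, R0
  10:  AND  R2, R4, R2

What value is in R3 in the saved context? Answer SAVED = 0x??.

SAVED = 0xff

after  0: R0=0x6c R1=0xcf R2=0xb3 R3=0x82 R4=0xfd  N=1 Z=0
after  1: R0=0x6c R1=0x7f R2=0xb3 R3=0x82 R4=0xfd  N=0 Z=0
after  2: R0=0xfd R1=0x7f R2=0xb3 R3=0x82 R4=0xfd  N=1 Z=0
after  3: R0=0xfd R1=0x7f R2=0xb3 R3=0x7d R4=0xfd  N=0 Z=0
after  4: R0=0xfd R1=0x7f R2=0xb3 R3=0x7d R4=0xb1  N=1 Z=0
after  5: R0=0xfd R1=0x7f R2=0xb3 R3=0x7d R4=0x7c  N=0 Z=0
after  6: R0=0xfd R1=0x7f R2=0xb3 R3=0xff R4=0x7c  N=1 Z=0
after  7: R0=0xfd R1=0x7f R2=0xb3 R3=0xff R4=0x7b  N=0 Z=0
-- IRQ taken; context saved, return-PC = 8 --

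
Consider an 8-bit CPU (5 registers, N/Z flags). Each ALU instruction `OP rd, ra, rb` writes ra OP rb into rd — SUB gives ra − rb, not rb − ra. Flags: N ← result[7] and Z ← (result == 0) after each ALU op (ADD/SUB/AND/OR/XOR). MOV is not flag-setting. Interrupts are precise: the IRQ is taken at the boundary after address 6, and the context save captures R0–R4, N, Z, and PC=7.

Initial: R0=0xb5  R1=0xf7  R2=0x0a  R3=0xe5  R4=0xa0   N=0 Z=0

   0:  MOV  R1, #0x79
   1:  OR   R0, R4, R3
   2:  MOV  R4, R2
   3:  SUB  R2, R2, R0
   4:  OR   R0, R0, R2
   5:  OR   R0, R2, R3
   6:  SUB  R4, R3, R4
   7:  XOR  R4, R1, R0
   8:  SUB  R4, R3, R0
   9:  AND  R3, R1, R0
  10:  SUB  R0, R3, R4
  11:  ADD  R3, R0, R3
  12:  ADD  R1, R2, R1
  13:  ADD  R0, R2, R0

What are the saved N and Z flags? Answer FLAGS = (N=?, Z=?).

FLAGS = (N=1, Z=0)

after  0: R0=0xb5 R1=0x79 R2=0x0a R3=0xe5 R4=0xa0  N=0 Z=0
after  1: R0=0xe5 R1=0x79 R2=0x0a R3=0xe5 R4=0xa0  N=1 Z=0
after  2: R0=0xe5 R1=0x79 R2=0x0a R3=0xe5 R4=0x0a  N=1 Z=0
after  3: R0=0xe5 R1=0x79 R2=0x25 R3=0xe5 R4=0x0a  N=0 Z=0
after  4: R0=0xe5 R1=0x79 R2=0x25 R3=0xe5 R4=0x0a  N=1 Z=0
after  5: R0=0xe5 R1=0x79 R2=0x25 R3=0xe5 R4=0x0a  N=1 Z=0
after  6: R0=0xe5 R1=0x79 R2=0x25 R3=0xe5 R4=0xdb  N=1 Z=0
-- IRQ taken; context saved, return-PC = 7 --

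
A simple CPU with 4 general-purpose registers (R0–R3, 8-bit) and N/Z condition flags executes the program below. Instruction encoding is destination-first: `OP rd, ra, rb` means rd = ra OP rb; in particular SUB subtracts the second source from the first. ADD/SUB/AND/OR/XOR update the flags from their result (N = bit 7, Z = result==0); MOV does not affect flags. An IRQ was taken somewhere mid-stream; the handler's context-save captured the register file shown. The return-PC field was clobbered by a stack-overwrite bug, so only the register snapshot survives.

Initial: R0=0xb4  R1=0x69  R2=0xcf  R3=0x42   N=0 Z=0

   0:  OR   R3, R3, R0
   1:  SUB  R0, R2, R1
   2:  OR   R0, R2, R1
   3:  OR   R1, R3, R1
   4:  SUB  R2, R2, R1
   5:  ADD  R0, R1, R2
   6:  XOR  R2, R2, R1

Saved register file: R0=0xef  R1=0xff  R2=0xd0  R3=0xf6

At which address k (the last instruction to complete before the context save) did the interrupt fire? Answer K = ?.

after  0: R0=0xb4 R1=0x69 R2=0xcf R3=0xf6  N=1 Z=0
after  1: R0=0x66 R1=0x69 R2=0xcf R3=0xf6  N=0 Z=0
after  2: R0=0xef R1=0x69 R2=0xcf R3=0xf6  N=1 Z=0
after  3: R0=0xef R1=0xff R2=0xcf R3=0xf6  N=1 Z=0
after  4: R0=0xef R1=0xff R2=0xd0 R3=0xf6  N=1 Z=0
-- IRQ taken; context saved, return-PC = 5 --

K = 4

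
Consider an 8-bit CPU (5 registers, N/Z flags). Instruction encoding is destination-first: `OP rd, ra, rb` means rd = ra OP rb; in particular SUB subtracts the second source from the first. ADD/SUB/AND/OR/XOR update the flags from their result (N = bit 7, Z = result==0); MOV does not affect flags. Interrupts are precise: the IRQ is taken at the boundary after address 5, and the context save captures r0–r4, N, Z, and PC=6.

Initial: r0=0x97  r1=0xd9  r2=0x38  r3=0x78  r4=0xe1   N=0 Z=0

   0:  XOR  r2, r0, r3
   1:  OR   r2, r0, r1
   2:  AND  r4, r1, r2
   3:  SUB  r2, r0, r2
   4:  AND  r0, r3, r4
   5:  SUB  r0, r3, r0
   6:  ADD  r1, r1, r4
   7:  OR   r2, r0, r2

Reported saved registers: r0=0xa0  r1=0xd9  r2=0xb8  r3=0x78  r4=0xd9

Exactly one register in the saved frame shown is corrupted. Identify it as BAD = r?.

after  0: r0=0x97 r1=0xd9 r2=0xef r3=0x78 r4=0xe1  N=1 Z=0
after  1: r0=0x97 r1=0xd9 r2=0xdf r3=0x78 r4=0xe1  N=1 Z=0
after  2: r0=0x97 r1=0xd9 r2=0xdf r3=0x78 r4=0xd9  N=1 Z=0
after  3: r0=0x97 r1=0xd9 r2=0xb8 r3=0x78 r4=0xd9  N=1 Z=0
after  4: r0=0x58 r1=0xd9 r2=0xb8 r3=0x78 r4=0xd9  N=0 Z=0
after  5: r0=0x20 r1=0xd9 r2=0xb8 r3=0x78 r4=0xd9  N=0 Z=0
-- IRQ taken; context saved, return-PC = 6 --
mismatch: r0: reported 0xa0 vs actual 0x20

BAD = r0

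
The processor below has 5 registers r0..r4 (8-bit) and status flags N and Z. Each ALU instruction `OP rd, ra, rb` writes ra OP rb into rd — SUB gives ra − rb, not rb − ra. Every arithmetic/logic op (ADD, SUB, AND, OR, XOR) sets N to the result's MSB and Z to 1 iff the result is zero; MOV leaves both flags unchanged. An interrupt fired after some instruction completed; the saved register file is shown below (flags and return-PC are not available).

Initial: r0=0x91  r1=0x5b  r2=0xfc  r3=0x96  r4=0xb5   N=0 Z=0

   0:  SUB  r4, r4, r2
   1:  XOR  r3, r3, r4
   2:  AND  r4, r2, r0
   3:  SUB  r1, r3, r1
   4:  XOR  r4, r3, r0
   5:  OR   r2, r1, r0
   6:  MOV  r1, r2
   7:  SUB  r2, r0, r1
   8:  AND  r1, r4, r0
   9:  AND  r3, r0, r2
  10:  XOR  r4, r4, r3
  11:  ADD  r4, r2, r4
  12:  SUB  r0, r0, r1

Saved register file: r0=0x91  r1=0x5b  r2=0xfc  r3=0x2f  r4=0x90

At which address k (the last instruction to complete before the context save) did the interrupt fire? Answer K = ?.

after  0: r0=0x91 r1=0x5b r2=0xfc r3=0x96 r4=0xb9  N=1 Z=0
after  1: r0=0x91 r1=0x5b r2=0xfc r3=0x2f r4=0xb9  N=0 Z=0
after  2: r0=0x91 r1=0x5b r2=0xfc r3=0x2f r4=0x90  N=1 Z=0
-- IRQ taken; context saved, return-PC = 3 --

K = 2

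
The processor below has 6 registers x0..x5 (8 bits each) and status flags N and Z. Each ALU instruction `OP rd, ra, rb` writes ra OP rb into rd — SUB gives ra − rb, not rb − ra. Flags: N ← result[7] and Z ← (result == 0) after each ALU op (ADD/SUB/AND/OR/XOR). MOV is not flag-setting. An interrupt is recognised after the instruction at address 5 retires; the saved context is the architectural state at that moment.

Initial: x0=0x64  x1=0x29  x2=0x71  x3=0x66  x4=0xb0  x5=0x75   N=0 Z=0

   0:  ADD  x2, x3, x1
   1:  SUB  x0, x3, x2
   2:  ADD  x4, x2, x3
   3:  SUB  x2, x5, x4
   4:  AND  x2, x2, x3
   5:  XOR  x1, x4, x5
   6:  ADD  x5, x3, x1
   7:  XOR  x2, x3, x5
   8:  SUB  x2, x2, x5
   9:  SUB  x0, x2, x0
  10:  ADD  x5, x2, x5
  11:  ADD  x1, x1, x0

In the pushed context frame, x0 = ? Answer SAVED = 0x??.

after  0: x0=0x64 x1=0x29 x2=0x8f x3=0x66 x4=0xb0 x5=0x75  N=1 Z=0
after  1: x0=0xd7 x1=0x29 x2=0x8f x3=0x66 x4=0xb0 x5=0x75  N=1 Z=0
after  2: x0=0xd7 x1=0x29 x2=0x8f x3=0x66 x4=0xf5 x5=0x75  N=1 Z=0
after  3: x0=0xd7 x1=0x29 x2=0x80 x3=0x66 x4=0xf5 x5=0x75  N=1 Z=0
after  4: x0=0xd7 x1=0x29 x2=0x00 x3=0x66 x4=0xf5 x5=0x75  N=0 Z=1
after  5: x0=0xd7 x1=0x80 x2=0x00 x3=0x66 x4=0xf5 x5=0x75  N=1 Z=0
-- IRQ taken; context saved, return-PC = 6 --

SAVED = 0xd7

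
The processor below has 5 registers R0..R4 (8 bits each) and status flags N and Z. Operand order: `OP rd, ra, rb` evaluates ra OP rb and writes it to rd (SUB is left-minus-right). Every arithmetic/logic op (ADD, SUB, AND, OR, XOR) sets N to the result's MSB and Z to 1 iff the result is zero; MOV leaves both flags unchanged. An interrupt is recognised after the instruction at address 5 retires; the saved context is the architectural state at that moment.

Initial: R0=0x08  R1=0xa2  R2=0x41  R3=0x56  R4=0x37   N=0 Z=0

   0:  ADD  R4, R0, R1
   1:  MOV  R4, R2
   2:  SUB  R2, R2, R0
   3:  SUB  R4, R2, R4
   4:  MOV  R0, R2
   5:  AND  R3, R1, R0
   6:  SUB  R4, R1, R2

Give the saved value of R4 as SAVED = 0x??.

SAVED = 0xf8

after  0: R0=0x08 R1=0xa2 R2=0x41 R3=0x56 R4=0xaa  N=1 Z=0
after  1: R0=0x08 R1=0xa2 R2=0x41 R3=0x56 R4=0x41  N=1 Z=0
after  2: R0=0x08 R1=0xa2 R2=0x39 R3=0x56 R4=0x41  N=0 Z=0
after  3: R0=0x08 R1=0xa2 R2=0x39 R3=0x56 R4=0xf8  N=1 Z=0
after  4: R0=0x39 R1=0xa2 R2=0x39 R3=0x56 R4=0xf8  N=1 Z=0
after  5: R0=0x39 R1=0xa2 R2=0x39 R3=0x20 R4=0xf8  N=0 Z=0
-- IRQ taken; context saved, return-PC = 6 --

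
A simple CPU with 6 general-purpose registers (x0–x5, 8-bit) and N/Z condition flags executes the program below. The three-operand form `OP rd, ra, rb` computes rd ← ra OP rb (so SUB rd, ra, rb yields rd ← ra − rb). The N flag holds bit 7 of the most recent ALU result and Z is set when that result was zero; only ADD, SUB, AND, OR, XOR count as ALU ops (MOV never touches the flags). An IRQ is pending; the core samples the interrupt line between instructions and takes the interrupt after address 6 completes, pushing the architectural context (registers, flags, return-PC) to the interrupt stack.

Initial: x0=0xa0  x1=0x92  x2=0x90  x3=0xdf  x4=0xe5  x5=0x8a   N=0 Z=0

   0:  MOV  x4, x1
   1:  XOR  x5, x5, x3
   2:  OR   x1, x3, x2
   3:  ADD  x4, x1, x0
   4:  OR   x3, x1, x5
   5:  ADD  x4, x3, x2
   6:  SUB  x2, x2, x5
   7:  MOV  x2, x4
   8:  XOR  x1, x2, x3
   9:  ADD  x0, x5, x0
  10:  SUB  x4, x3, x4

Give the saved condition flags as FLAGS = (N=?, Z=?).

after  0: x0=0xa0 x1=0x92 x2=0x90 x3=0xdf x4=0x92 x5=0x8a  N=0 Z=0
after  1: x0=0xa0 x1=0x92 x2=0x90 x3=0xdf x4=0x92 x5=0x55  N=0 Z=0
after  2: x0=0xa0 x1=0xdf x2=0x90 x3=0xdf x4=0x92 x5=0x55  N=1 Z=0
after  3: x0=0xa0 x1=0xdf x2=0x90 x3=0xdf x4=0x7f x5=0x55  N=0 Z=0
after  4: x0=0xa0 x1=0xdf x2=0x90 x3=0xdf x4=0x7f x5=0x55  N=1 Z=0
after  5: x0=0xa0 x1=0xdf x2=0x90 x3=0xdf x4=0x6f x5=0x55  N=0 Z=0
after  6: x0=0xa0 x1=0xdf x2=0x3b x3=0xdf x4=0x6f x5=0x55  N=0 Z=0
-- IRQ taken; context saved, return-PC = 7 --

FLAGS = (N=0, Z=0)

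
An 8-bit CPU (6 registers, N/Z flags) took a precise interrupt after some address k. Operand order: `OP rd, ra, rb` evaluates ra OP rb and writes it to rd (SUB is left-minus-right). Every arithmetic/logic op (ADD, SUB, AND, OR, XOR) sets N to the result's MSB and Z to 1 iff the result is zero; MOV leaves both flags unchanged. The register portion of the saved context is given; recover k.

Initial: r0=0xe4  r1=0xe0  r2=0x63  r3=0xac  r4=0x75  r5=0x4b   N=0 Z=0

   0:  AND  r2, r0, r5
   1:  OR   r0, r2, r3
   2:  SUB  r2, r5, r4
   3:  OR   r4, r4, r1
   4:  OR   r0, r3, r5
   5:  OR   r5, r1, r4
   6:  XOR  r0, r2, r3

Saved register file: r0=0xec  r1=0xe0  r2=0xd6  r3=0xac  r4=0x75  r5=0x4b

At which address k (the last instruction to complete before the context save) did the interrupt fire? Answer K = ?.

after  0: r0=0xe4 r1=0xe0 r2=0x40 r3=0xac r4=0x75 r5=0x4b  N=0 Z=0
after  1: r0=0xec r1=0xe0 r2=0x40 r3=0xac r4=0x75 r5=0x4b  N=1 Z=0
after  2: r0=0xec r1=0xe0 r2=0xd6 r3=0xac r4=0x75 r5=0x4b  N=1 Z=0
-- IRQ taken; context saved, return-PC = 3 --

K = 2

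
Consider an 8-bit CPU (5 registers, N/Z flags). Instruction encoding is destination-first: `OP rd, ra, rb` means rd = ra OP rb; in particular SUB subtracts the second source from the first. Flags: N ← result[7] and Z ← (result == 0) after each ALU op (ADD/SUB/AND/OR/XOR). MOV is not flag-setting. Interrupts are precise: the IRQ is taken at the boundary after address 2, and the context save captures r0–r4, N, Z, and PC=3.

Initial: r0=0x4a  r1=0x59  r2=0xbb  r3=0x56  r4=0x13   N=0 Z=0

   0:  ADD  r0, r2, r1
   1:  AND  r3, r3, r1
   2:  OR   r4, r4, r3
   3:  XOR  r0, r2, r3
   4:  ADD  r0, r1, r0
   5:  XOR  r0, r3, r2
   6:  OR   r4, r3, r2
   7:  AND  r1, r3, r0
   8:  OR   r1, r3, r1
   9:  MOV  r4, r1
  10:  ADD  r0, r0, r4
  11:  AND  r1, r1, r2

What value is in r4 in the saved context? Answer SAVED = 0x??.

SAVED = 0x53

after  0: r0=0x14 r1=0x59 r2=0xbb r3=0x56 r4=0x13  N=0 Z=0
after  1: r0=0x14 r1=0x59 r2=0xbb r3=0x50 r4=0x13  N=0 Z=0
after  2: r0=0x14 r1=0x59 r2=0xbb r3=0x50 r4=0x53  N=0 Z=0
-- IRQ taken; context saved, return-PC = 3 --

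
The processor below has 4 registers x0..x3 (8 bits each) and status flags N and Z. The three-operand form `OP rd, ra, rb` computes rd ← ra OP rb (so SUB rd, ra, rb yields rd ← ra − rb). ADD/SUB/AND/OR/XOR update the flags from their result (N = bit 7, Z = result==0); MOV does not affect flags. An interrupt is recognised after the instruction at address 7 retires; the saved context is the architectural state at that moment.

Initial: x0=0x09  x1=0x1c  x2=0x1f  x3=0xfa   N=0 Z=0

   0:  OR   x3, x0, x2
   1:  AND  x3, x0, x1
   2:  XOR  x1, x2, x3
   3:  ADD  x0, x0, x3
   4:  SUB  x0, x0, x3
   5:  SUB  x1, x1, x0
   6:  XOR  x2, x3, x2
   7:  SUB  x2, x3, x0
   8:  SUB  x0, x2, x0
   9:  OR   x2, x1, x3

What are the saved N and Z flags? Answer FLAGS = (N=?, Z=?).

FLAGS = (N=1, Z=0)

after  0: x0=0x09 x1=0x1c x2=0x1f x3=0x1f  N=0 Z=0
after  1: x0=0x09 x1=0x1c x2=0x1f x3=0x08  N=0 Z=0
after  2: x0=0x09 x1=0x17 x2=0x1f x3=0x08  N=0 Z=0
after  3: x0=0x11 x1=0x17 x2=0x1f x3=0x08  N=0 Z=0
after  4: x0=0x09 x1=0x17 x2=0x1f x3=0x08  N=0 Z=0
after  5: x0=0x09 x1=0x0e x2=0x1f x3=0x08  N=0 Z=0
after  6: x0=0x09 x1=0x0e x2=0x17 x3=0x08  N=0 Z=0
after  7: x0=0x09 x1=0x0e x2=0xff x3=0x08  N=1 Z=0
-- IRQ taken; context saved, return-PC = 8 --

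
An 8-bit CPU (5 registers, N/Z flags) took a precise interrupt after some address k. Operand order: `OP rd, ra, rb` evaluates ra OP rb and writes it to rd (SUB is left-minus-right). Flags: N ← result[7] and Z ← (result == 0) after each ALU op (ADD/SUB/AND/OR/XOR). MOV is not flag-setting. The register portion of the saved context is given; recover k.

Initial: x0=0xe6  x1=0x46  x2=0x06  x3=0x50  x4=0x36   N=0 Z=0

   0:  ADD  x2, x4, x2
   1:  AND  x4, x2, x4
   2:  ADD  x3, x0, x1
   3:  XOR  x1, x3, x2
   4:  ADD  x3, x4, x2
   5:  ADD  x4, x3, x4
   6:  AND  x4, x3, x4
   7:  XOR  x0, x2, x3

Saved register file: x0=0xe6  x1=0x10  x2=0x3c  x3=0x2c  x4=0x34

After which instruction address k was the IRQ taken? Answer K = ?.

after  0: x0=0xe6 x1=0x46 x2=0x3c x3=0x50 x4=0x36  N=0 Z=0
after  1: x0=0xe6 x1=0x46 x2=0x3c x3=0x50 x4=0x34  N=0 Z=0
after  2: x0=0xe6 x1=0x46 x2=0x3c x3=0x2c x4=0x34  N=0 Z=0
after  3: x0=0xe6 x1=0x10 x2=0x3c x3=0x2c x4=0x34  N=0 Z=0
-- IRQ taken; context saved, return-PC = 4 --

K = 3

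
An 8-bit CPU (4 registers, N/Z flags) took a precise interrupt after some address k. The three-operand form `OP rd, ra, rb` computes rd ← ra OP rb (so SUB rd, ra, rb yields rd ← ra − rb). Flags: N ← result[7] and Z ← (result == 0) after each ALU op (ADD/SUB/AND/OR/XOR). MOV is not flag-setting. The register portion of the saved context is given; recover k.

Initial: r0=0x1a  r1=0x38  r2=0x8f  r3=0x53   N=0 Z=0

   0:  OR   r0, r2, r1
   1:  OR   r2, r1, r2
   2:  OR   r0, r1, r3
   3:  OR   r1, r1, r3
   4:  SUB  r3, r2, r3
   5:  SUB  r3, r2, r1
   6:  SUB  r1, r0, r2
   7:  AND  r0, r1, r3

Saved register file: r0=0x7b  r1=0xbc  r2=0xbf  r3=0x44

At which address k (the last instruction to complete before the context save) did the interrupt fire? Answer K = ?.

after  0: r0=0xbf r1=0x38 r2=0x8f r3=0x53  N=1 Z=0
after  1: r0=0xbf r1=0x38 r2=0xbf r3=0x53  N=1 Z=0
after  2: r0=0x7b r1=0x38 r2=0xbf r3=0x53  N=0 Z=0
after  3: r0=0x7b r1=0x7b r2=0xbf r3=0x53  N=0 Z=0
after  4: r0=0x7b r1=0x7b r2=0xbf r3=0x6c  N=0 Z=0
after  5: r0=0x7b r1=0x7b r2=0xbf r3=0x44  N=0 Z=0
after  6: r0=0x7b r1=0xbc r2=0xbf r3=0x44  N=1 Z=0
-- IRQ taken; context saved, return-PC = 7 --

K = 6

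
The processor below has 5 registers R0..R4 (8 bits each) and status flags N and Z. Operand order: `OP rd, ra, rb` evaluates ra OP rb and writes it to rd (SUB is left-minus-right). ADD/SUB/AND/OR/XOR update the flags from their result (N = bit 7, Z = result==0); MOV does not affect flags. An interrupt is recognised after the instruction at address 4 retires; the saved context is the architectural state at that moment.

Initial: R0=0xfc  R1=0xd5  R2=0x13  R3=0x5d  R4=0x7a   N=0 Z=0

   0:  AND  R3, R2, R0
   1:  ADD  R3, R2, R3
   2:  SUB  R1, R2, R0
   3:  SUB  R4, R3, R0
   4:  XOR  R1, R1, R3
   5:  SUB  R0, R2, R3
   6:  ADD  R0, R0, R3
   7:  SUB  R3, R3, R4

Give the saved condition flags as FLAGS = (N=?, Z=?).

after  0: R0=0xfc R1=0xd5 R2=0x13 R3=0x10 R4=0x7a  N=0 Z=0
after  1: R0=0xfc R1=0xd5 R2=0x13 R3=0x23 R4=0x7a  N=0 Z=0
after  2: R0=0xfc R1=0x17 R2=0x13 R3=0x23 R4=0x7a  N=0 Z=0
after  3: R0=0xfc R1=0x17 R2=0x13 R3=0x23 R4=0x27  N=0 Z=0
after  4: R0=0xfc R1=0x34 R2=0x13 R3=0x23 R4=0x27  N=0 Z=0
-- IRQ taken; context saved, return-PC = 5 --

FLAGS = (N=0, Z=0)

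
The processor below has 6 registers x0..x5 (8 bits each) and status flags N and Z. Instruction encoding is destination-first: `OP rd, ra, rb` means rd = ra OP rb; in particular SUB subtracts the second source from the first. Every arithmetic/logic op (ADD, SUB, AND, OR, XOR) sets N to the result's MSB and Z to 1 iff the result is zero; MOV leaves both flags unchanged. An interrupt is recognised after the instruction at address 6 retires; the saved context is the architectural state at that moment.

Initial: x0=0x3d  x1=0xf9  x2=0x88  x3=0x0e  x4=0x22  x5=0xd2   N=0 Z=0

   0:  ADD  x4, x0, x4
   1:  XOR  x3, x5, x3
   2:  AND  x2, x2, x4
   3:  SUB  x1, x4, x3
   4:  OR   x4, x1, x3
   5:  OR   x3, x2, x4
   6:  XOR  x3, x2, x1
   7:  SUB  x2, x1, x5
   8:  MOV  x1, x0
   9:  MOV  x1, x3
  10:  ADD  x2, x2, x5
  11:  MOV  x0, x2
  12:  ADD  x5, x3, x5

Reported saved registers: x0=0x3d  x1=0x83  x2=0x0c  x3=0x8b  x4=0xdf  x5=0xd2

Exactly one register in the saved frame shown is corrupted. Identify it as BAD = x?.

after  0: x0=0x3d x1=0xf9 x2=0x88 x3=0x0e x4=0x5f x5=0xd2  N=0 Z=0
after  1: x0=0x3d x1=0xf9 x2=0x88 x3=0xdc x4=0x5f x5=0xd2  N=1 Z=0
after  2: x0=0x3d x1=0xf9 x2=0x08 x3=0xdc x4=0x5f x5=0xd2  N=0 Z=0
after  3: x0=0x3d x1=0x83 x2=0x08 x3=0xdc x4=0x5f x5=0xd2  N=1 Z=0
after  4: x0=0x3d x1=0x83 x2=0x08 x3=0xdc x4=0xdf x5=0xd2  N=1 Z=0
after  5: x0=0x3d x1=0x83 x2=0x08 x3=0xdf x4=0xdf x5=0xd2  N=1 Z=0
after  6: x0=0x3d x1=0x83 x2=0x08 x3=0x8b x4=0xdf x5=0xd2  N=1 Z=0
-- IRQ taken; context saved, return-PC = 7 --
mismatch: x2: reported 0x0c vs actual 0x08

BAD = x2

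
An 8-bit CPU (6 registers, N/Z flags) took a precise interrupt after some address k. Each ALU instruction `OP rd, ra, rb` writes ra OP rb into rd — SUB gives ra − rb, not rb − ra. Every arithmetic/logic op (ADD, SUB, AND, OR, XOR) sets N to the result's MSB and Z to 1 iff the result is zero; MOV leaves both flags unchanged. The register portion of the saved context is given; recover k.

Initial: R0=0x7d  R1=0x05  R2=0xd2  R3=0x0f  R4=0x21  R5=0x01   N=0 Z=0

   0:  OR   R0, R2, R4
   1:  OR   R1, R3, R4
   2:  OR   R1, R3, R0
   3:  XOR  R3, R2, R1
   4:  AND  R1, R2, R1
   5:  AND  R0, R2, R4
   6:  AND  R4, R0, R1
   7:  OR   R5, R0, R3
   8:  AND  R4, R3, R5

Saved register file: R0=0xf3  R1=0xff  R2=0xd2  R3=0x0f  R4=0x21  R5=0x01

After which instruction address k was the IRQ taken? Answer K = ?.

after  0: R0=0xf3 R1=0x05 R2=0xd2 R3=0x0f R4=0x21 R5=0x01  N=1 Z=0
after  1: R0=0xf3 R1=0x2f R2=0xd2 R3=0x0f R4=0x21 R5=0x01  N=0 Z=0
after  2: R0=0xf3 R1=0xff R2=0xd2 R3=0x0f R4=0x21 R5=0x01  N=1 Z=0
-- IRQ taken; context saved, return-PC = 3 --

K = 2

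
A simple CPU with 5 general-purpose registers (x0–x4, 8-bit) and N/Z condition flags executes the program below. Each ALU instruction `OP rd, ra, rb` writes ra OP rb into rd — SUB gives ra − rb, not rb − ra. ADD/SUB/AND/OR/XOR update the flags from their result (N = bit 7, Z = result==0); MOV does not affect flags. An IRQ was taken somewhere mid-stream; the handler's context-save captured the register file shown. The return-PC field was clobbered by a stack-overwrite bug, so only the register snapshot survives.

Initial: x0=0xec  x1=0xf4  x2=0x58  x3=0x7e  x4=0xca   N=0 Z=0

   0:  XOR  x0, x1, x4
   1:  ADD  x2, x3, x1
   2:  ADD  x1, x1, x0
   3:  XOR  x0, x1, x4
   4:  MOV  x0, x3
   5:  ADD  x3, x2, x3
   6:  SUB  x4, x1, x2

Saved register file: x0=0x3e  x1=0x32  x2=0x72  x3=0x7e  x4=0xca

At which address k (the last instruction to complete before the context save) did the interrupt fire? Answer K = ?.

K = 2

after  0: x0=0x3e x1=0xf4 x2=0x58 x3=0x7e x4=0xca  N=0 Z=0
after  1: x0=0x3e x1=0xf4 x2=0x72 x3=0x7e x4=0xca  N=0 Z=0
after  2: x0=0x3e x1=0x32 x2=0x72 x3=0x7e x4=0xca  N=0 Z=0
-- IRQ taken; context saved, return-PC = 3 --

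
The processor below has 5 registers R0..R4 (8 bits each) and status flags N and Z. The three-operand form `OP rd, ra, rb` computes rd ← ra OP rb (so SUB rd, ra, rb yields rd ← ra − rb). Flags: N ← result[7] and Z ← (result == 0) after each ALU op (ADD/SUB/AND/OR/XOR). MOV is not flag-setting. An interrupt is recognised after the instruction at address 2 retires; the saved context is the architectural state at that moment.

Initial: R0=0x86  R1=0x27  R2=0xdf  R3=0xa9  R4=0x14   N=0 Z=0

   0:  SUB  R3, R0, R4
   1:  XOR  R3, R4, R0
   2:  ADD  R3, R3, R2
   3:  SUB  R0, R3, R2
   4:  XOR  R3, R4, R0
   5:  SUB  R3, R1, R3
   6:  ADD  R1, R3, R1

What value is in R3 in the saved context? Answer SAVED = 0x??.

SAVED = 0x71

after  0: R0=0x86 R1=0x27 R2=0xdf R3=0x72 R4=0x14  N=0 Z=0
after  1: R0=0x86 R1=0x27 R2=0xdf R3=0x92 R4=0x14  N=1 Z=0
after  2: R0=0x86 R1=0x27 R2=0xdf R3=0x71 R4=0x14  N=0 Z=0
-- IRQ taken; context saved, return-PC = 3 --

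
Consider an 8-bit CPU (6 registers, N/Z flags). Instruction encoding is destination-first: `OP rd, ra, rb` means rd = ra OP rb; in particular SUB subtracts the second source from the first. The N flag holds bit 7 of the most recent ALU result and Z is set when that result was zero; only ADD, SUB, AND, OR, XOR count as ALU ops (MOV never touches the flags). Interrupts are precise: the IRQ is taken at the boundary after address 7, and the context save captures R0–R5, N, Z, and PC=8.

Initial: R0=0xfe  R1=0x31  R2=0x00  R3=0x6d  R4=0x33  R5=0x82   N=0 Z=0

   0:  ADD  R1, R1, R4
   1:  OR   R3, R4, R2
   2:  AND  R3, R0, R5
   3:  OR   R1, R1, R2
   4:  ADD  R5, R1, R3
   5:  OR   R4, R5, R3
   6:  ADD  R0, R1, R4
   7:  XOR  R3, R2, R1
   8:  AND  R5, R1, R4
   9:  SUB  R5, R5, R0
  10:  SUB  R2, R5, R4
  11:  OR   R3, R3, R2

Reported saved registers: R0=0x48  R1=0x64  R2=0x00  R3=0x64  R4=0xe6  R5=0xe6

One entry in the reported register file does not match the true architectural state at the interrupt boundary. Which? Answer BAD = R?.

BAD = R0

after  0: R0=0xfe R1=0x64 R2=0x00 R3=0x6d R4=0x33 R5=0x82  N=0 Z=0
after  1: R0=0xfe R1=0x64 R2=0x00 R3=0x33 R4=0x33 R5=0x82  N=0 Z=0
after  2: R0=0xfe R1=0x64 R2=0x00 R3=0x82 R4=0x33 R5=0x82  N=1 Z=0
after  3: R0=0xfe R1=0x64 R2=0x00 R3=0x82 R4=0x33 R5=0x82  N=0 Z=0
after  4: R0=0xfe R1=0x64 R2=0x00 R3=0x82 R4=0x33 R5=0xe6  N=1 Z=0
after  5: R0=0xfe R1=0x64 R2=0x00 R3=0x82 R4=0xe6 R5=0xe6  N=1 Z=0
after  6: R0=0x4a R1=0x64 R2=0x00 R3=0x82 R4=0xe6 R5=0xe6  N=0 Z=0
after  7: R0=0x4a R1=0x64 R2=0x00 R3=0x64 R4=0xe6 R5=0xe6  N=0 Z=0
-- IRQ taken; context saved, return-PC = 8 --
mismatch: R0: reported 0x48 vs actual 0x4a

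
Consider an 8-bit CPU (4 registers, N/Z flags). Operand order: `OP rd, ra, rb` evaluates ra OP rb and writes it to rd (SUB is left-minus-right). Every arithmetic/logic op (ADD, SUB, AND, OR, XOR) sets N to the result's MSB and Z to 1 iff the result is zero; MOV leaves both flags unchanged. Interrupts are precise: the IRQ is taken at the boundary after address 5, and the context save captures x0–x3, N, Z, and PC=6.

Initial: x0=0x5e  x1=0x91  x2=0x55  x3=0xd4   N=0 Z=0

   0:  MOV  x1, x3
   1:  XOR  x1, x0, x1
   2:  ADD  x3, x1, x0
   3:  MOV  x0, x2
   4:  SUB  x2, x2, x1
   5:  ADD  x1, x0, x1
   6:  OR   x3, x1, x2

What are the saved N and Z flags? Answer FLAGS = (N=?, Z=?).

after  0: x0=0x5e x1=0xd4 x2=0x55 x3=0xd4  N=0 Z=0
after  1: x0=0x5e x1=0x8a x2=0x55 x3=0xd4  N=1 Z=0
after  2: x0=0x5e x1=0x8a x2=0x55 x3=0xe8  N=1 Z=0
after  3: x0=0x55 x1=0x8a x2=0x55 x3=0xe8  N=1 Z=0
after  4: x0=0x55 x1=0x8a x2=0xcb x3=0xe8  N=1 Z=0
after  5: x0=0x55 x1=0xdf x2=0xcb x3=0xe8  N=1 Z=0
-- IRQ taken; context saved, return-PC = 6 --

FLAGS = (N=1, Z=0)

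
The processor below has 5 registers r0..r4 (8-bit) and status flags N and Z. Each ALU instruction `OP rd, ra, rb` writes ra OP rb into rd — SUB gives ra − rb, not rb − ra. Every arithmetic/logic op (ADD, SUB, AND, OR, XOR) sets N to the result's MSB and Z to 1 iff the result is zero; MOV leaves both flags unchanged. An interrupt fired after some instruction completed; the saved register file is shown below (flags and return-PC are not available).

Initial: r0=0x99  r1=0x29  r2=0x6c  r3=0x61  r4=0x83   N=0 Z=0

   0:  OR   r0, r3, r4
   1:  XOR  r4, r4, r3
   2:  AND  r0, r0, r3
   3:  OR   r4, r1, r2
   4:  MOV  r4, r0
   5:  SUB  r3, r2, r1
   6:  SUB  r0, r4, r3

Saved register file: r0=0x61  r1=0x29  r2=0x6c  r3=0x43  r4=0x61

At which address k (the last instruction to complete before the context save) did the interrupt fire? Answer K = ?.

K = 5

after  0: r0=0xe3 r1=0x29 r2=0x6c r3=0x61 r4=0x83  N=1 Z=0
after  1: r0=0xe3 r1=0x29 r2=0x6c r3=0x61 r4=0xe2  N=1 Z=0
after  2: r0=0x61 r1=0x29 r2=0x6c r3=0x61 r4=0xe2  N=0 Z=0
after  3: r0=0x61 r1=0x29 r2=0x6c r3=0x61 r4=0x6d  N=0 Z=0
after  4: r0=0x61 r1=0x29 r2=0x6c r3=0x61 r4=0x61  N=0 Z=0
after  5: r0=0x61 r1=0x29 r2=0x6c r3=0x43 r4=0x61  N=0 Z=0
-- IRQ taken; context saved, return-PC = 6 --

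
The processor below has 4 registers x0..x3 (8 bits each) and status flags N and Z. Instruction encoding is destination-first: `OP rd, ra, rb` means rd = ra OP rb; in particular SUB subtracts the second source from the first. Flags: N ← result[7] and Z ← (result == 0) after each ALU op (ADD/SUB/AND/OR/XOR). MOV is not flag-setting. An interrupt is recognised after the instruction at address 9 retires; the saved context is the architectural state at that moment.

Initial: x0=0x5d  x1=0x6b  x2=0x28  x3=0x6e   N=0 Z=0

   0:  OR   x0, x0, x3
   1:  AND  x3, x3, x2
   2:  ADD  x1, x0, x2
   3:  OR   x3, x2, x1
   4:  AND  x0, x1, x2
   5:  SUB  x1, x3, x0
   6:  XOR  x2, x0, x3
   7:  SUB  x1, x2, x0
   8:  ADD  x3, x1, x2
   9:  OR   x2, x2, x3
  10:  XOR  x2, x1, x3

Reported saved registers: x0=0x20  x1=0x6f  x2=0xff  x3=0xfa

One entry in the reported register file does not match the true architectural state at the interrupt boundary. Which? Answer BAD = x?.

after  0: x0=0x7f x1=0x6b x2=0x28 x3=0x6e  N=0 Z=0
after  1: x0=0x7f x1=0x6b x2=0x28 x3=0x28  N=0 Z=0
after  2: x0=0x7f x1=0xa7 x2=0x28 x3=0x28  N=1 Z=0
after  3: x0=0x7f x1=0xa7 x2=0x28 x3=0xaf  N=1 Z=0
after  4: x0=0x20 x1=0xa7 x2=0x28 x3=0xaf  N=0 Z=0
after  5: x0=0x20 x1=0x8f x2=0x28 x3=0xaf  N=1 Z=0
after  6: x0=0x20 x1=0x8f x2=0x8f x3=0xaf  N=1 Z=0
after  7: x0=0x20 x1=0x6f x2=0x8f x3=0xaf  N=0 Z=0
after  8: x0=0x20 x1=0x6f x2=0x8f x3=0xfe  N=1 Z=0
after  9: x0=0x20 x1=0x6f x2=0xff x3=0xfe  N=1 Z=0
-- IRQ taken; context saved, return-PC = 10 --
mismatch: x3: reported 0xfa vs actual 0xfe

BAD = x3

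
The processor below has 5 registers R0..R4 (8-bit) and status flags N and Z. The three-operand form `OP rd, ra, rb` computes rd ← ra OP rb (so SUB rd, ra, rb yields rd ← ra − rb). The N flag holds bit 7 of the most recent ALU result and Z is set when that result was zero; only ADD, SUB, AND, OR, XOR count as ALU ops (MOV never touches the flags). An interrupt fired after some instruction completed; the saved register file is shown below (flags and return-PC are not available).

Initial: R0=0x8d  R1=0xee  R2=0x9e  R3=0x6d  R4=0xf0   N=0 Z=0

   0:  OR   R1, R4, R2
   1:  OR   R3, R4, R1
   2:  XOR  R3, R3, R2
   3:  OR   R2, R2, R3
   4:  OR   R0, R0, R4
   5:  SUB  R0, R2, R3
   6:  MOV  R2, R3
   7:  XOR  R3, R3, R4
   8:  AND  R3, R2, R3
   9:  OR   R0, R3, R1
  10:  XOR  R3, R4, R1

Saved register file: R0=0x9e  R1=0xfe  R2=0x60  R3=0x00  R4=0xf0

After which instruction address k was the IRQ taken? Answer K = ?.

K = 8

after  0: R0=0x8d R1=0xfe R2=0x9e R3=0x6d R4=0xf0  N=1 Z=0
after  1: R0=0x8d R1=0xfe R2=0x9e R3=0xfe R4=0xf0  N=1 Z=0
after  2: R0=0x8d R1=0xfe R2=0x9e R3=0x60 R4=0xf0  N=0 Z=0
after  3: R0=0x8d R1=0xfe R2=0xfe R3=0x60 R4=0xf0  N=1 Z=0
after  4: R0=0xfd R1=0xfe R2=0xfe R3=0x60 R4=0xf0  N=1 Z=0
after  5: R0=0x9e R1=0xfe R2=0xfe R3=0x60 R4=0xf0  N=1 Z=0
after  6: R0=0x9e R1=0xfe R2=0x60 R3=0x60 R4=0xf0  N=1 Z=0
after  7: R0=0x9e R1=0xfe R2=0x60 R3=0x90 R4=0xf0  N=1 Z=0
after  8: R0=0x9e R1=0xfe R2=0x60 R3=0x00 R4=0xf0  N=0 Z=1
-- IRQ taken; context saved, return-PC = 9 --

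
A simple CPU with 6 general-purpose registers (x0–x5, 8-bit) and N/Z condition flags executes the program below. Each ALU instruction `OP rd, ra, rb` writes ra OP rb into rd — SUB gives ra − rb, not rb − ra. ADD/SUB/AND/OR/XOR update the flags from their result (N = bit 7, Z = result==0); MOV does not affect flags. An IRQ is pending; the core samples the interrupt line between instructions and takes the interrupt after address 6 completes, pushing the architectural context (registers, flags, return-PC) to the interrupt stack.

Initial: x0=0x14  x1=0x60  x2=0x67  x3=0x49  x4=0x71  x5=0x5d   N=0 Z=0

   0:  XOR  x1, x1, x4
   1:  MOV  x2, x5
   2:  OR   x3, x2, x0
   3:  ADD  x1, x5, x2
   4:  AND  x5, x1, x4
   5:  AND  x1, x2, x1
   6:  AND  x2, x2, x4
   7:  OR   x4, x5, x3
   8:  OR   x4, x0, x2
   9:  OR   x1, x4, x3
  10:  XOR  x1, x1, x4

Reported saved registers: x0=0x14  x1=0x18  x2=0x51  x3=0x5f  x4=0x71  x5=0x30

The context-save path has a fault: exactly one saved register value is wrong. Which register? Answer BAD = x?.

after  0: x0=0x14 x1=0x11 x2=0x67 x3=0x49 x4=0x71 x5=0x5d  N=0 Z=0
after  1: x0=0x14 x1=0x11 x2=0x5d x3=0x49 x4=0x71 x5=0x5d  N=0 Z=0
after  2: x0=0x14 x1=0x11 x2=0x5d x3=0x5d x4=0x71 x5=0x5d  N=0 Z=0
after  3: x0=0x14 x1=0xba x2=0x5d x3=0x5d x4=0x71 x5=0x5d  N=1 Z=0
after  4: x0=0x14 x1=0xba x2=0x5d x3=0x5d x4=0x71 x5=0x30  N=0 Z=0
after  5: x0=0x14 x1=0x18 x2=0x5d x3=0x5d x4=0x71 x5=0x30  N=0 Z=0
after  6: x0=0x14 x1=0x18 x2=0x51 x3=0x5d x4=0x71 x5=0x30  N=0 Z=0
-- IRQ taken; context saved, return-PC = 7 --
mismatch: x3: reported 0x5f vs actual 0x5d

BAD = x3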